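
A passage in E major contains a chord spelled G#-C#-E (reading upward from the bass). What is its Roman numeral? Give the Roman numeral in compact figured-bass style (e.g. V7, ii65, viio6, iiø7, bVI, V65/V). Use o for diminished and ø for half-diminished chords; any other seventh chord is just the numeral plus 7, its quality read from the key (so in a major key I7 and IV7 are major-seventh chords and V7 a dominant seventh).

vi64

Stacked in thirds the chord is C#-E-G#: a minor triad on C#.
C# is scale degree 6 in E major, and a minor triad on that degree is written vi.
With G# in the bass the chord is in second inversion, so the figured bass is 64.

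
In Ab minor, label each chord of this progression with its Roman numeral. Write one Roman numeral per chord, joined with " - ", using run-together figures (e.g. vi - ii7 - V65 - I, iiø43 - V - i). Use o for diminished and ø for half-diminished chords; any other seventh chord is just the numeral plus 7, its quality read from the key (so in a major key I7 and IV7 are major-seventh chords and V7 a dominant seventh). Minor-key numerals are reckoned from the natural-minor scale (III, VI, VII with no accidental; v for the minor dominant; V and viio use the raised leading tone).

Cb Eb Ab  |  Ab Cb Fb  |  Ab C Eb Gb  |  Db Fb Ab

i6 - VI6 - V7/iv - iv

Cb-Eb-Ab has root Ab, degree 1 in Ab minor, so i6.
Ab-Cb-Fb has root Fb, degree 6 in Ab minor, so VI6.
Ab-C-Eb-Gb: a dominant seventh chord on Ab, the applied dominant of iv → V7/iv.
Db-Fb-Ab: root Db is the subdominant; minor triad there is iv.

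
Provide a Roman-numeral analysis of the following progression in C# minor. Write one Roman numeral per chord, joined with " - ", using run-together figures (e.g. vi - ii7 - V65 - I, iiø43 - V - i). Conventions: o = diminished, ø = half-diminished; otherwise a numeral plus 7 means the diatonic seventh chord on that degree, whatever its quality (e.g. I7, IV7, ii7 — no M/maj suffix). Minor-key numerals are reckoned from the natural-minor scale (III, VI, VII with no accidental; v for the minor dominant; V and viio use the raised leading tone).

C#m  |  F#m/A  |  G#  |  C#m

i - iv6 - V - i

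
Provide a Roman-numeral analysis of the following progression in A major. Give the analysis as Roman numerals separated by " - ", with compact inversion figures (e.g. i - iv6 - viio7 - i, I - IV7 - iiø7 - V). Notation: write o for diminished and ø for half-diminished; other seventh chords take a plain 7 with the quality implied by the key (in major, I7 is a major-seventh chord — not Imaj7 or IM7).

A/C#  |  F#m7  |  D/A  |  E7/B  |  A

I6 - vi7 - IV64 - V43 - I

A/C#: major triad on A = scale degree 1 → I6.
F#m7 has root F#, degree 6 in A major, so vi7.
D/A has root D, degree 4 in A major, so IV64.
E7/B: root E is the dominant; dominant seventh chord there is V43.
A: major triad on A = scale degree 1 → I.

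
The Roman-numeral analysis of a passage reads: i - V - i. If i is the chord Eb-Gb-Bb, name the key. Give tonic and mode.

i is given as Eb-Gb-Bb — a minor triad with root Eb.
If Eb is scale degree 1 and the mode makes that degree carry a minor triad, the tonic is Eb and the mode is minor.

Eb minor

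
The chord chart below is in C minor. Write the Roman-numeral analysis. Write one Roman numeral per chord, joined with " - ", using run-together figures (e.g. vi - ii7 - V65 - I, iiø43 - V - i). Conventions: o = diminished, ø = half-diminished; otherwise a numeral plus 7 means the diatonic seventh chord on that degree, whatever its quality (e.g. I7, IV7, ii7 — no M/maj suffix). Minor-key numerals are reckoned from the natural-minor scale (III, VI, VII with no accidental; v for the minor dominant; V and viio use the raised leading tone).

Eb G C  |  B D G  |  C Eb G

i6 - V6 - i

Eb-G-C: root C is the tonic; minor triad there is i6.
B-D-G: root G is the dominant; major triad there is V6.
C-Eb-G: minor triad on C = scale degree 1 → i.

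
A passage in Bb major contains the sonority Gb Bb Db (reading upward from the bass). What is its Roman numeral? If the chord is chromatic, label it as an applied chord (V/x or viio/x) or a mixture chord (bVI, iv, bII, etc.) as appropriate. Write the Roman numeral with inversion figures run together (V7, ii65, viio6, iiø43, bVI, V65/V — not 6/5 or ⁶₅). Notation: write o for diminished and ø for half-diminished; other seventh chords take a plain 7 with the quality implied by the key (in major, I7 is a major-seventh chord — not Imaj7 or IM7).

bVI

The pitches Gb-Bb-Db form a major triad rooted on Gb.
Gb is the lowered sixth degree of Bb major (diatonic 6 would be G). This is a major triad on the lowered sixth degree, borrowed from the parallel minor.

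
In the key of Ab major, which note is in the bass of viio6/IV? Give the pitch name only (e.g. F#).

The applied chord viio6/IV is rooted on C: C-Eb-Gb.
The figure 6 means first inversion — the third is in the bass.

Eb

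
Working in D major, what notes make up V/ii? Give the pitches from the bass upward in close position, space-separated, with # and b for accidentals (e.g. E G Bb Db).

The slash means an applied dominant: we want the dominant of ii. In D major, ii is E minor, and its dominant is built on B.
Building a major triad on B gives B-D#-F#.

B D# F#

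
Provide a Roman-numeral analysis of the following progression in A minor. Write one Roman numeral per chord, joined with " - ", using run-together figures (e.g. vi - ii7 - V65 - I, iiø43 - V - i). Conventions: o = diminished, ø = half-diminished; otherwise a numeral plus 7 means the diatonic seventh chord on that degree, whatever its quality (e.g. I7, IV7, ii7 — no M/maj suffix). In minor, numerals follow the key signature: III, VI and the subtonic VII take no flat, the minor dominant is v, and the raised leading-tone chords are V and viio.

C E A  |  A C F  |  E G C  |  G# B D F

i6 - VI6 - III6 - viio7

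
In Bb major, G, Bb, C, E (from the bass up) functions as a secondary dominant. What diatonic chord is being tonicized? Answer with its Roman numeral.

V

The chord is a dominant seventh chord on C.
A dominant resolves down a perfect fifth: C → F. In Bb major, F is scale degree 5, i.e. V.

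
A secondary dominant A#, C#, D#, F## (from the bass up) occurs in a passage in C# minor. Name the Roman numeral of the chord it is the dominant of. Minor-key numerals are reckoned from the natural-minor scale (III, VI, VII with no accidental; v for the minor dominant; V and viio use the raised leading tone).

V

The chord is a dominant seventh chord on D#.
A dominant resolves down a perfect fifth: D# → G#. In C# minor, G# is scale degree 5, i.e. V.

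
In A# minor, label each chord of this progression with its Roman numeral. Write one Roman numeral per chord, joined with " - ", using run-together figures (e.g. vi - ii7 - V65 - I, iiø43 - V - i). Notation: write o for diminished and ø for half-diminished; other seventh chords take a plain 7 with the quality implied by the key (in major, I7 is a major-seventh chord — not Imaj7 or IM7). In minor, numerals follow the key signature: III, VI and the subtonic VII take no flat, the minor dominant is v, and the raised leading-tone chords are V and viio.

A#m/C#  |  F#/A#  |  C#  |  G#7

A#m/C#: root A# is the tonic; minor triad there is i6.
F#/A#: major triad on F# = scale degree 6 → VI6.
C#: major triad on C# = scale degree 3 → III.
G#7: root G# is the subtonic; dominant seventh chord there is VII7.

i6 - VI6 - III - VII7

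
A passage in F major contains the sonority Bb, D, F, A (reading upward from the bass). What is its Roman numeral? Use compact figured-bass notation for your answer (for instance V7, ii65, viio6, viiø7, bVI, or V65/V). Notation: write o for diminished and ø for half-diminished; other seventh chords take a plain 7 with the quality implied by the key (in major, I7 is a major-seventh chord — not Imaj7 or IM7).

IV7

Stacked in thirds the chord is Bb-D-F-A: a major seventh chord on Bb.
In F major, Bb is the subdominant; the diatonic major seventh chord there is IV7.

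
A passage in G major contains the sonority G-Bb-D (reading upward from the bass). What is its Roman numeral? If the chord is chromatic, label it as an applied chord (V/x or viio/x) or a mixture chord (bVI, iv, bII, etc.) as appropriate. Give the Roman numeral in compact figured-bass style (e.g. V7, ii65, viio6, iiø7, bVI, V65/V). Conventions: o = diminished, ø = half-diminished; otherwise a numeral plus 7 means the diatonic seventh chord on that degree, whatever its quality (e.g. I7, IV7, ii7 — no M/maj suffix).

i

The pitches G-Bb-D form a minor triad rooted on G.
G is the first degree of G major. This is the minor tonic, borrowed from the parallel minor.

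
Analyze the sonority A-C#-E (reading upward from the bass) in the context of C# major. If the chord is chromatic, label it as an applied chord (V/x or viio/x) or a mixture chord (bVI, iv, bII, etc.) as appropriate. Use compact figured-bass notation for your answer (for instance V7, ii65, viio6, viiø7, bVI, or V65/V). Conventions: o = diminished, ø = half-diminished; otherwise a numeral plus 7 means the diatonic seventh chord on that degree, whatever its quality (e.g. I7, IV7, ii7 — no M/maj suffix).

bVI

Stacked in thirds the chord is A-C#-E: a major triad on A.
A is the lowered sixth degree of C# major (diatonic 6 would be A#). This is a major triad on the lowered sixth degree, borrowed from the parallel minor.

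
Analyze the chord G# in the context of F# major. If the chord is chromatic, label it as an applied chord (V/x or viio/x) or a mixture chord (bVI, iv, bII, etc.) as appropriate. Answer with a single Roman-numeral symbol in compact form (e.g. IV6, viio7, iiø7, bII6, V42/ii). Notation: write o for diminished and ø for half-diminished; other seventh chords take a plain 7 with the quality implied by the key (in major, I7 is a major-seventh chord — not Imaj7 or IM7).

The pitches G#-B#-D# form a major triad rooted on G#.
G# is not a diatonic chord root with this quality in F# major, but it lies a perfect fifth above C# (V), so the chord functions as an applied dominant of V.

V/V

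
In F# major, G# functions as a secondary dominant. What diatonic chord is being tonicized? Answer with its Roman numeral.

V

The chord is a major triad on G#.
A dominant resolves down a perfect fifth: G# → C#. In F# major, C# is scale degree 5, i.e. V.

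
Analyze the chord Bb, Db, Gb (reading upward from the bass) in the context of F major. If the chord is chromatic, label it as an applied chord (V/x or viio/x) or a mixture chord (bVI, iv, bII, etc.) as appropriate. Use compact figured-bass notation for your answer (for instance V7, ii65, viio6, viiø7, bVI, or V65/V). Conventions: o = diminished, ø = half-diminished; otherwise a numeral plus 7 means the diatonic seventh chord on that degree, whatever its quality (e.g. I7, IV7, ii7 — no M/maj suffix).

The pitches Gb-Bb-Db form a major triad rooted on Gb.
Gb is the lowered second degree of F major (diatonic 2 would be G). This is the Neapolitan sixth — a major triad on the lowered second degree, here in its customary first inversion.
With Bb in the bass the chord is in first inversion, so the figured bass is 6.

bII6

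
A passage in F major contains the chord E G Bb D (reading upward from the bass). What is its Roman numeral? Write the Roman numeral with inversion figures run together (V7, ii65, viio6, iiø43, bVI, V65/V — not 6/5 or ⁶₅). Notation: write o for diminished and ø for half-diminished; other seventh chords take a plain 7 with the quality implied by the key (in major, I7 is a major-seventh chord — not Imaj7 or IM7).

The pitches E-G-Bb-D form a half-diminished seventh chord rooted on E.
E is scale degree 7 in F major, and a half-diminished seventh chord on that degree is written viiø7.

viiø7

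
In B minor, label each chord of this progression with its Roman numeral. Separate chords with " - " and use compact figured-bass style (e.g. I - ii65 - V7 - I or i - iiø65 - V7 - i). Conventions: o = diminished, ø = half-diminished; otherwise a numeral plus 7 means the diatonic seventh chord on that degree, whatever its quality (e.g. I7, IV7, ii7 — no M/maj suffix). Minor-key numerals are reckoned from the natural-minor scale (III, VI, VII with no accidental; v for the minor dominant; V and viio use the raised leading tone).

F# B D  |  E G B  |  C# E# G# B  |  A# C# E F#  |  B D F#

i64 - iv - V7/V - V65 - i

F#-B-D: root B is the tonic; minor triad there is i64.
E-G-B has root E, degree 4 in B minor, so iv.
C#-E#-G#-B is the secondary dominant of V (dominant seventh chord on C#): V7/V.
A#-C#-E-F#: dominant seventh chord on F# = scale degree 5 → V65.
B-D-F# has root B, degree 1 in B minor, so i.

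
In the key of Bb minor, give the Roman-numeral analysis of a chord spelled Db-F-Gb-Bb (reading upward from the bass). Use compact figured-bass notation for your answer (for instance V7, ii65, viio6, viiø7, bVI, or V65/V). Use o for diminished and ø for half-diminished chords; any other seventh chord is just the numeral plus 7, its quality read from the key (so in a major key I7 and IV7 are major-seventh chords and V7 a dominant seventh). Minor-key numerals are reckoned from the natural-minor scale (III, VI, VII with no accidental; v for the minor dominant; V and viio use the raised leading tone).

The pitches Gb-Bb-Db-F form a major seventh chord rooted on Gb.
In Bb minor, Gb is the submediant; the diatonic major seventh chord there is VI7.
With Db in the bass the chord is in second inversion, so the figured bass is 43.

VI43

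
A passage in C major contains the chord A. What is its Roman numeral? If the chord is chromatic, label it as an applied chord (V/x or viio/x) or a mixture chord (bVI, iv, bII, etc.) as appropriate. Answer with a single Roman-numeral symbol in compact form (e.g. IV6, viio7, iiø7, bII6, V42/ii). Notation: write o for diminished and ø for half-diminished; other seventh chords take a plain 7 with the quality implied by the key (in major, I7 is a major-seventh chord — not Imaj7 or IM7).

V/ii

Stacked in thirds the chord is A-C#-E: a major triad on A.
A is not a diatonic chord root with this quality in C major, but it lies a perfect fifth above D (ii), so the chord functions as an applied dominant of ii.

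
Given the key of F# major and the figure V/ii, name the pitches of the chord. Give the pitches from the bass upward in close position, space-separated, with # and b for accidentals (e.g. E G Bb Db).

V/ii is a secondary dominant — the dominant triad of ii. ii in F# major is G#, so the applied chord's root is D#, a perfect fifth above.
Building a major triad on D# gives D#-F##-A#.

D# F## A#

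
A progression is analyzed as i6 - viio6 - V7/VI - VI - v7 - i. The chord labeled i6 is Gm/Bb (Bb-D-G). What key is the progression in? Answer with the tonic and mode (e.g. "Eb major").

The anchor chord is a minor triad on G, labeled i6.
If G is scale degree 1 and the mode makes that degree carry a minor triad, the tonic is G and the mode is minor.

G minor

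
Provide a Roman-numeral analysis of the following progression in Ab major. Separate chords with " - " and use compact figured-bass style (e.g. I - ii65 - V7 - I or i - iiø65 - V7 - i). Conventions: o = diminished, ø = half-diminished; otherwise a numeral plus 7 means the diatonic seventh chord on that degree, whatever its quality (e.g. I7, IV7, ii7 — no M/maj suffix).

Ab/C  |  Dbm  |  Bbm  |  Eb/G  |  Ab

I6 - iv - ii - V6 - I

Ab/C: major triad on Ab = scale degree 1 → I6.
Dbm: minor triad on Db — chromatic; iv (borrowed from the parallel minor).
Bbm: minor triad on Bb = scale degree 2 → ii.
Eb/G: root Eb is the dominant; major triad there is V6.
Ab has root Ab, degree 1 in Ab major, so I.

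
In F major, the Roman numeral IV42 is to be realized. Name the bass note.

A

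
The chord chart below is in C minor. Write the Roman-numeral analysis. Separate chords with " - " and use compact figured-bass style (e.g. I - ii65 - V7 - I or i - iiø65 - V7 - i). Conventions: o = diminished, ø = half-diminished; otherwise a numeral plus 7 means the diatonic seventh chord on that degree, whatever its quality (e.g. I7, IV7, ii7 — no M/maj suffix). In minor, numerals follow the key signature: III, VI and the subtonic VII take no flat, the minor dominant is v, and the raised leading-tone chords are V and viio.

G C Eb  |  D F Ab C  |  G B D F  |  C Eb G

i64 - iiø7 - V7 - i

G-C-Eb has root C, degree 1 in C minor, so i64.
D-F-Ab-C has root D, degree 2 in C minor, so iiø7.
G-B-D-F has root G, degree 5 in C minor, so V7.
C-Eb-G: root C is the tonic; minor triad there is i.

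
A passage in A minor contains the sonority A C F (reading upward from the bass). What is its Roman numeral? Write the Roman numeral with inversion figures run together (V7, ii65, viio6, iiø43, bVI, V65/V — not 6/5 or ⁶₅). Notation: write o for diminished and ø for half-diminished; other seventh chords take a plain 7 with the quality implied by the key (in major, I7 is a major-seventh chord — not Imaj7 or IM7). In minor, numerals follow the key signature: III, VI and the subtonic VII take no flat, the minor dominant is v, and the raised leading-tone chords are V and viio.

Stacked in thirds the chord is F-A-C: a major triad on F.
F is scale degree 6 in A minor, and a major triad on that degree is written VI.
With A in the bass the chord is in first inversion, so the figured bass is 6.

VI6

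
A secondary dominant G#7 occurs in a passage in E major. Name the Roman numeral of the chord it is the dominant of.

The chord is a dominant seventh chord on G#.
A dominant resolves down a perfect fifth: G# → C#. In E major, C# is scale degree 6, i.e. vi.

vi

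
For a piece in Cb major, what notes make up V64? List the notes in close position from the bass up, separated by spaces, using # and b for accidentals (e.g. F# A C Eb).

The numeral's case and figure indicate a major triad. In Cb major its root, the dominant, is Gb.
Stacking thirds from Gb gives Gb-Bb-Db.
The figured bass 64 indicates second inversion, placing the fifth (Db) in the bass: Db-Gb-Bb.

Db Gb Bb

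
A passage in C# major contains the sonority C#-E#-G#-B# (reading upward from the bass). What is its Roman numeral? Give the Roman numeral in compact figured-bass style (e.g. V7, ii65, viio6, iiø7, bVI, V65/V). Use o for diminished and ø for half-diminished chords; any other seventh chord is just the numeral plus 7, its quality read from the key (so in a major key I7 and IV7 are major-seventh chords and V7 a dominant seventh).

I7

The pitches C#-E#-G#-B# form a major seventh chord rooted on C#.
C# is scale degree 1 in C# major, and a major seventh chord on that degree is written I7.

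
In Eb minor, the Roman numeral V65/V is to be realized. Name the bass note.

The applied chord V65/V is rooted on F: F-A-C-Eb.
The figure 65 means first inversion — the third is in the bass.

A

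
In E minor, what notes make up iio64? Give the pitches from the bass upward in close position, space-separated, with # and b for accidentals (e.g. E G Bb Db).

In E minor, the supertonic is F#, and the diatonic chord built there is a diminished triad.
That chord is spelled F#-A-C.
With the 64 figure the chord is in second inversion; from the bass C upward in close position it reads C-F#-A.

C F# A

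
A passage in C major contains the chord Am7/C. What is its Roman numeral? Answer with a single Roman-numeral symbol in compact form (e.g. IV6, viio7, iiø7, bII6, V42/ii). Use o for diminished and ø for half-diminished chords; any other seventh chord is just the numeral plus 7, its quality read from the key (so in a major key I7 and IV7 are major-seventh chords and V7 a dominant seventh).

Stacked in thirds the chord is A-C-E-G: a minor seventh chord on A.
A is scale degree 6 in C major, and a minor seventh chord on that degree is written vi7.
With C in the bass the chord is in first inversion, so the figured bass is 65.

vi65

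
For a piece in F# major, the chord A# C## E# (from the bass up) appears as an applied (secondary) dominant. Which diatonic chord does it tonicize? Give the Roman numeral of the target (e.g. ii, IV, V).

The chord is a major triad on A#.
A dominant resolves down a perfect fifth: A# → D#. In F# major, D# is scale degree 6, i.e. vi.

vi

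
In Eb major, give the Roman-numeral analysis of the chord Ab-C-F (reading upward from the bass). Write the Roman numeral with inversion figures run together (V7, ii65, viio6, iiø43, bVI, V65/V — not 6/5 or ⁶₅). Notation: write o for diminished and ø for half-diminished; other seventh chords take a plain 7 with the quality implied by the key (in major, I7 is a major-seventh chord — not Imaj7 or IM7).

ii6

Stacked in thirds the chord is F-Ab-C: a minor triad on F.
In Eb major, F is the supertonic; the diatonic minor triad there is ii.
With Ab in the bass the chord is in first inversion, so the figured bass is 6.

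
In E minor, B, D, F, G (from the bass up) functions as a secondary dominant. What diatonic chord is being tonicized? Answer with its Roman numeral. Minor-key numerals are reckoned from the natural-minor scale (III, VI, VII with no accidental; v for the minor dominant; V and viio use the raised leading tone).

VI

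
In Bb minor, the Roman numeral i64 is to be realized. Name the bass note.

i in Bb minor has root Bb; the chord is Bb-Db-F.
The figure 64 means second inversion — the fifth is in the bass.

F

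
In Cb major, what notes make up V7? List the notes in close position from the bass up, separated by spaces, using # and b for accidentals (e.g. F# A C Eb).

The numeral's case and figure indicate a dominant seventh chord. In Cb major its root, the dominant, is Gb.
That chord is spelled Gb-Bb-Db-Fb.

Gb Bb Db Fb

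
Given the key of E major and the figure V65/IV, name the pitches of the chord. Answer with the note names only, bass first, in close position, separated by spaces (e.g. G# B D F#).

G# B D E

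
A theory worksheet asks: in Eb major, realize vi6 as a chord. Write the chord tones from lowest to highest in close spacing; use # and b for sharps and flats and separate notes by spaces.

The numeral's case and figure indicate a minor triad. In Eb major its root, the submediant, is C.
That chord is spelled C-Eb-G.
The figured bass 6 indicates first inversion, placing the third (Eb) in the bass: Eb-G-C.

Eb G C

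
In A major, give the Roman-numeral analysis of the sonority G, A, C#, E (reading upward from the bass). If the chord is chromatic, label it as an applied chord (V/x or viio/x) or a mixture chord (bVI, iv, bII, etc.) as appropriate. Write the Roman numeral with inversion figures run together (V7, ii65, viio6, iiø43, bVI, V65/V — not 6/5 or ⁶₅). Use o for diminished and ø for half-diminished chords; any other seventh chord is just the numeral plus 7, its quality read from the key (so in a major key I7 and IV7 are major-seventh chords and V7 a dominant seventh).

Stacked in thirds the chord is A-C#-E-G: a dominant seventh chord on A.
A is not a diatonic chord root with this quality in A major, but it lies a perfect fifth above D (IV), so the chord functions as an applied dominant of IV.
With G in the bass the chord is in third inversion, so the figured bass is 42.

V42/IV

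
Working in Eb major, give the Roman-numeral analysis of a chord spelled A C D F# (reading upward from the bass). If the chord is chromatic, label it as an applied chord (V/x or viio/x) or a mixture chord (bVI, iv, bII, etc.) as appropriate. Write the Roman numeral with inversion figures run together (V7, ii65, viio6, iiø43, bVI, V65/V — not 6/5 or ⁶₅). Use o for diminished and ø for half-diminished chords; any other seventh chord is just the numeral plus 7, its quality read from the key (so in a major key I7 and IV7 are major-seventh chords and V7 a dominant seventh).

V43/iii

Stacked in thirds the chord is D-F#-A-C: a dominant seventh chord on D.
D is not a diatonic chord root with this quality in Eb major, but it lies a perfect fifth above G (iii), so the chord functions as an applied dominant of iii.
With A in the bass the chord is in second inversion, so the figured bass is 43.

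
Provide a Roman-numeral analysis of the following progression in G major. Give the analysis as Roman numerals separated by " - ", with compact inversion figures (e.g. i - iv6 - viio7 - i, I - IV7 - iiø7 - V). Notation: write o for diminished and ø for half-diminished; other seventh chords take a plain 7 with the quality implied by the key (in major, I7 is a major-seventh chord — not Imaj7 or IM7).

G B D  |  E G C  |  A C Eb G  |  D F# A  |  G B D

G-B-D: root G is the tonic; major triad there is I.
E-G-C has root C, degree 4 in G major, so IV6.
A-C-Eb-G: half-diminished seventh chord on A — chromatic; iiø7 (borrowed from the parallel minor).
D-F#-A has root D, degree 5 in G major, so V.
G-B-D has root G, degree 1 in G major, so I.

I - IV6 - iiø7 - V - I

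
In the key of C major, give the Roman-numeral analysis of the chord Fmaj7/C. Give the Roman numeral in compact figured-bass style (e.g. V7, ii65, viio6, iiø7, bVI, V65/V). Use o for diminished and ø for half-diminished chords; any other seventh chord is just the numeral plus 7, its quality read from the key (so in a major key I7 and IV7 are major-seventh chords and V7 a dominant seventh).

IV43

The pitches F-A-C-E form a major seventh chord rooted on F.
In C major, F is the subdominant; the diatonic major seventh chord there is IV7.
With C in the bass the chord is in second inversion, so the figured bass is 43.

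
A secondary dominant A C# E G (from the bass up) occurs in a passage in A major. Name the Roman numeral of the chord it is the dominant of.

IV

The chord is a dominant seventh chord on A.
A dominant resolves down a perfect fifth: A → D. In A major, D is scale degree 4, i.e. IV.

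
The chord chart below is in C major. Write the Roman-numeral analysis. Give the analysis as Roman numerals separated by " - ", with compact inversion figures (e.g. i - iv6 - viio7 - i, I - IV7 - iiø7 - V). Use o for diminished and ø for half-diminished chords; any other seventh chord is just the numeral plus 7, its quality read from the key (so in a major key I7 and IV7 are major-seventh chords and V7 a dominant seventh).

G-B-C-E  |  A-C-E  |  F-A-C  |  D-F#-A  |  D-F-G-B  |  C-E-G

I43 - vi - IV - V/V - V43 - I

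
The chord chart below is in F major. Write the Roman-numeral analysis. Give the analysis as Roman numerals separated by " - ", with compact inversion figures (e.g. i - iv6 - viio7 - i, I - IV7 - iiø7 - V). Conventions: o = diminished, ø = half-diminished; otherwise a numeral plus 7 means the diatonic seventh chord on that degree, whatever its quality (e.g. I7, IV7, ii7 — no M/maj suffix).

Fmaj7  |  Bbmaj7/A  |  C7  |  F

I7 - IV42 - V7 - I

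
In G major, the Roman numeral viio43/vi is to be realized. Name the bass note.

The applied chord viio43/vi is rooted on D#: D#-F#-A-C.
The figure 43 means second inversion — the fifth is in the bass.

A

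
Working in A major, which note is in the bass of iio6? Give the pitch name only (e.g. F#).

D

iio in A major has root B; the chord is B-D-F.
The figure 6 means first inversion — the third is in the bass.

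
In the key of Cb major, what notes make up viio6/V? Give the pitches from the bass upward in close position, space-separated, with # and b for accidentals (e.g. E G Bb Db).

Ab Cb F

The slash marks an applied leading-tone chord: viio of V. In Cb major, V is Gb, so the leading tone to it is F, a half step below.
Building a diminished triad on F gives F-Ab-Cb.
The figured bass 6 indicates first inversion, placing the third (Ab) in the bass: Ab-Cb-F.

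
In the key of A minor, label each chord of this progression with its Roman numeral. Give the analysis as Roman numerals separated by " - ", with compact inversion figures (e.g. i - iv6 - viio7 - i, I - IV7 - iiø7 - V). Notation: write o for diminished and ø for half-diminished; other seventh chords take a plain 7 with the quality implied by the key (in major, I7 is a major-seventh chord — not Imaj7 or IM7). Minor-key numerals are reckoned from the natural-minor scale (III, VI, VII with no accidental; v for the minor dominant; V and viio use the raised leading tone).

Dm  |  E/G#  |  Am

iv - V6 - i

Dm has root D, degree 4 in A minor, so iv.
E/G#: major triad on E = scale degree 5 → V6.
Am: minor triad on A = scale degree 1 → i.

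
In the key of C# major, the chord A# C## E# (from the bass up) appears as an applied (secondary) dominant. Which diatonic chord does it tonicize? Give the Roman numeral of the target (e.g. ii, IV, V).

ii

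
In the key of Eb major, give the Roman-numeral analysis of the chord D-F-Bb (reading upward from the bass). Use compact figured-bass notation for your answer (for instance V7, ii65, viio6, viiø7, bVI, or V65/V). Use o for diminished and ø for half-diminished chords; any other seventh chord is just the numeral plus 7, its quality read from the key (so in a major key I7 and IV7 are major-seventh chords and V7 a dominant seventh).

The pitches Bb-D-F form a major triad rooted on Bb.
Bb is scale degree 5 in Eb major, and a major triad on that degree is written V.
With D in the bass the chord is in first inversion, so the figured bass is 6.

V6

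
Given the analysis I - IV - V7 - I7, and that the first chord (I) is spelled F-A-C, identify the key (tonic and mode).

I is given as F-A-C — a major triad with root F.
If F is scale degree 1 and the mode makes that degree carry a major triad, the tonic is F and the mode is major.

F major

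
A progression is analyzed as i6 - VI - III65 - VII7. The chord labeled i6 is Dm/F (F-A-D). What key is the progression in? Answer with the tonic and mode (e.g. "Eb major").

D minor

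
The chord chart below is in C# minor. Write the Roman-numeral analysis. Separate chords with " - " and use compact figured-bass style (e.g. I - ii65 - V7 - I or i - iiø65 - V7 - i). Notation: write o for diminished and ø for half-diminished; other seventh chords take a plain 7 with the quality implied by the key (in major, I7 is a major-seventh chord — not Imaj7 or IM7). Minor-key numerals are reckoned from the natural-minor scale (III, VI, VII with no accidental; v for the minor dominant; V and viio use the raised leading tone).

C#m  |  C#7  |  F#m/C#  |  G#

C#m has root C#, degree 1 in C# minor, so i.
C#7: chromatic; C# is V of iv, so V7/iv.
F#m/C# has root F#, degree 4 in C# minor, so iv64.
G# has root G#, degree 5 in C# minor, so V.

i - V7/iv - iv64 - V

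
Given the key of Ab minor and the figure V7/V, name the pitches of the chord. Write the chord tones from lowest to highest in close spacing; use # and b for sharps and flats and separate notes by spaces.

Bb D F Ab

The slash means an applied dominant: we want the dominant of V. In Ab minor, V is Eb major, and its dominant is built on Bb.
Building a dominant seventh chord on Bb gives Bb-D-F-Ab.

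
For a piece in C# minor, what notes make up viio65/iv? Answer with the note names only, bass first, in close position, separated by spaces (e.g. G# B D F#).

The slash marks an applied leading-tone chord: viio of iv. In C# minor, iv is F#, so the leading tone to it is E#, a half step below.
Building a fully diminished seventh chord on E# gives E#-G#-B-D.
With the 65 figure the chord is in first inversion; from the bass G# upward in close position it reads G#-B-D-E#.

G# B D E#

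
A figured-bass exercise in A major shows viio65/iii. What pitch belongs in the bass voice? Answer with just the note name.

The applied chord viio65/iii is rooted on B#: B#-D#-F#-A.
The figure 65 means first inversion — the third is in the bass.

D#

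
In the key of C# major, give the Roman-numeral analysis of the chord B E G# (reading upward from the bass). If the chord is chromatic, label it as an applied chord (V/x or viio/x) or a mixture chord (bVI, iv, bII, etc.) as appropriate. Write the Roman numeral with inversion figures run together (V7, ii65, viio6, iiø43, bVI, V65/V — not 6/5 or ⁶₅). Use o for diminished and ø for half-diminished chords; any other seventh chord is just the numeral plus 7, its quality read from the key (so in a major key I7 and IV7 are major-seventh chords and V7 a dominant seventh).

bIII64

The pitches E-G#-B form a major triad rooted on E.
E is the lowered third degree of C# major (diatonic 3 would be E#). This is a major triad on the lowered third degree, borrowed from the parallel minor.
With B in the bass the chord is in second inversion, so the figured bass is 64.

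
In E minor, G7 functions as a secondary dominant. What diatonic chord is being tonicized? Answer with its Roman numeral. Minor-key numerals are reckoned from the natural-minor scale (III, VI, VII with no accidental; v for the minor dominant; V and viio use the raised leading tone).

VI

The chord is a dominant seventh chord on G.
A dominant resolves down a perfect fifth: G → C. In E minor, C is scale degree 6, i.e. VI.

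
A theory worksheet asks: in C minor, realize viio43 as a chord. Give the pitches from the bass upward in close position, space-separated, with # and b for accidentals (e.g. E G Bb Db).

In C minor, the leading-tone chord is built on the raised seventh degree, B.
Stacking thirds from B gives B-D-F-Ab.
The figured bass 43 indicates second inversion, placing the fifth (F) in the bass: F-Ab-B-D.

F Ab B D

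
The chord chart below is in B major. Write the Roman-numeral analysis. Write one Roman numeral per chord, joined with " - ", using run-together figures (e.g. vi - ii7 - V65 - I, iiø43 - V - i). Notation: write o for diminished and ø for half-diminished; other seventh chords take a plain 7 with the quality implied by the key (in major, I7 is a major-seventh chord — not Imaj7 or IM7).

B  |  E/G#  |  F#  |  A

I - IV6 - V - bVII

B has root B, degree 1 in B major, so I.
E/G#: root E is the subdominant; major triad there is IV6.
F# has root F#, degree 5 in B major, so V.
A is non-diatonic — bVII, a mixture chord from B minor.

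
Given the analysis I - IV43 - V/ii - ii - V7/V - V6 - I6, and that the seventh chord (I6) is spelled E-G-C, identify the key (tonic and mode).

C major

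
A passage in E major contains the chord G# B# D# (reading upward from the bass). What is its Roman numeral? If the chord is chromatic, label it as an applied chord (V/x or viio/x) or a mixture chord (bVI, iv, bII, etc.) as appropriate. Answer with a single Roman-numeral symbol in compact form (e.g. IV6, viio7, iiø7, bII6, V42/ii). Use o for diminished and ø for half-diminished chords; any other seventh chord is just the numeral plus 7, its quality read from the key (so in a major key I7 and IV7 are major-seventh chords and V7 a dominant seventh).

V/vi

Stacked in thirds the chord is G#-B#-D#: a major triad on G#.
G# is not a diatonic chord root with this quality in E major, but it lies a perfect fifth above C# (vi), so the chord functions as an applied dominant of vi.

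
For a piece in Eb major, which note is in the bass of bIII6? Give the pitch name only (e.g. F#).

Bb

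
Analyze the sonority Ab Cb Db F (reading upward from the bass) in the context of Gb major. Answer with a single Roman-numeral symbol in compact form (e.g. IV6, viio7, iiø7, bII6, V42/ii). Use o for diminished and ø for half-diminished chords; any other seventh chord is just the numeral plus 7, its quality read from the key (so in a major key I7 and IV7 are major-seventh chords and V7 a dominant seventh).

V43

Stacked in thirds the chord is Db-F-Ab-Cb: a dominant seventh chord on Db.
In Gb major, Db is the dominant; the diatonic dominant seventh chord there is V7.
With Ab in the bass the chord is in second inversion, so the figured bass is 43.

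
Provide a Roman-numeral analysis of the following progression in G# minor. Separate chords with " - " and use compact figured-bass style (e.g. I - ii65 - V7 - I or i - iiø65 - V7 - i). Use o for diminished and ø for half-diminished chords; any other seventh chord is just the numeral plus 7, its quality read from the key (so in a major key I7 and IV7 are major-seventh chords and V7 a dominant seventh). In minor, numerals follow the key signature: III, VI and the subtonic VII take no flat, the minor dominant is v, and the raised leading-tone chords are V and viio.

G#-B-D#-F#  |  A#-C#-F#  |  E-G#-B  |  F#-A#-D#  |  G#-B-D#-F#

G#-B-D#-F# has root G#, degree 1 in G# minor, so i7.
A#-C#-F#: root F# is the subtonic; major triad there is VII6.
E-G#-B has root E, degree 6 in G# minor, so VI.
F#-A#-D#: root D# is the dominant; minor triad there is v6.
G#-B-D#-F# has root G#, degree 1 in G# minor, so i7.

i7 - VII6 - VI - v6 - i7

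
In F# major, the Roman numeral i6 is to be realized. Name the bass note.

i in F# major has root F#; the chord is F#-A-C#.
The figure 6 means first inversion — the third is in the bass.

A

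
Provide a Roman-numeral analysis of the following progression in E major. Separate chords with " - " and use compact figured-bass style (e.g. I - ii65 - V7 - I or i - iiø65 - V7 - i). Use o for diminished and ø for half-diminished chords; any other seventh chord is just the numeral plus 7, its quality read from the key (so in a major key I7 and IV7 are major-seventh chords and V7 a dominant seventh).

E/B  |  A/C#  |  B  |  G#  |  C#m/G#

I64 - IV6 - V - V/vi - vi64

E/B has root E, degree 1 in E major, so I64.
A/C# has root A, degree 4 in E major, so IV6.
B: root B is the dominant; major triad there is V.
G#: chromatic; G# is V of vi, so V/vi.
C#m/G#: minor triad on C# = scale degree 6 → vi64.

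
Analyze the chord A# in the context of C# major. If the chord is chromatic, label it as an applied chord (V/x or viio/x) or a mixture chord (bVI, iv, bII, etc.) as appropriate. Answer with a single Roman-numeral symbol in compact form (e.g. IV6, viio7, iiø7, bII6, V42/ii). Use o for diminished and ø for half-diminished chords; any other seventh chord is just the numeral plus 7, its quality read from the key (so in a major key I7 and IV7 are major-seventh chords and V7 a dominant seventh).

The pitches A#-C##-E# form a major triad rooted on A#.
A# is not a diatonic chord root with this quality in C# major, but it lies a perfect fifth above D# (ii), so the chord functions as an applied dominant of ii.

V/ii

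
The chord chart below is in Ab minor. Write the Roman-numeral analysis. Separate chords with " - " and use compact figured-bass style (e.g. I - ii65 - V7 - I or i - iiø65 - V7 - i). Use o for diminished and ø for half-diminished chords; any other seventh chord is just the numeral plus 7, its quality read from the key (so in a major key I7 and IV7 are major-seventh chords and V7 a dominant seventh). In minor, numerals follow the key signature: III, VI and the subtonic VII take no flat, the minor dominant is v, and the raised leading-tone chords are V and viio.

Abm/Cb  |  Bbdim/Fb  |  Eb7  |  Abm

i6 - iio64 - V7 - i

Abm/Cb: minor triad on Ab = scale degree 1 → i6.
Bbdim/Fb: root Bb is the supertonic; diminished triad there is iio64.
Eb7: root Eb is the dominant; dominant seventh chord there is V7.
Abm has root Ab, degree 1 in Ab minor, so i.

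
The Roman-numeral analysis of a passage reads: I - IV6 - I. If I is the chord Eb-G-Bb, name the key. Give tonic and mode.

Eb major

The anchor chord is a major triad on Eb, labeled I.
If Eb is scale degree 1 and the mode makes that degree carry a major triad, the tonic is Eb and the mode is major.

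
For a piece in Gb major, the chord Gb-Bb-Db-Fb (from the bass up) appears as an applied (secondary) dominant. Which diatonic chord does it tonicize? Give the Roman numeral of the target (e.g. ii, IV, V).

The chord is a dominant seventh chord on Gb.
A dominant resolves down a perfect fifth: Gb → Cb. In Gb major, Cb is scale degree 4, i.e. IV.

IV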